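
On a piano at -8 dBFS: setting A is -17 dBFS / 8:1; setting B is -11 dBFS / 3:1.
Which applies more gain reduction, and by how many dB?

A: overshoot 9 dB → output overshoot 1.125 dB → GR 7.875 dB.
B: overshoot 3 dB → output overshoot 1 dB → GR 2 dB.
Difference: 5.875 dB in favour of A.

A, by 5.875 dB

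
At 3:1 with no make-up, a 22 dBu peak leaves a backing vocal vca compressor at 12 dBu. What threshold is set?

Input is 15 dB above T (since output overshoot × R = input overshoot: (12 − T)·3 = 22 − T gives T = 7 dBu).
Check: 7 + (22 − 7)/3 = 7 + 5 = 12 dBu. ✓

7 dBu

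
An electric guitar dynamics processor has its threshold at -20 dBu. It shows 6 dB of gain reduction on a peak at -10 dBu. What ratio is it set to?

2.5:1

Input overshoot = -10 − (-20) = 10 dB.
Output overshoot = 10 − 6 = 4 dB.
Ratio = input overshoot / output overshoot = 10 / 4 = 2.5.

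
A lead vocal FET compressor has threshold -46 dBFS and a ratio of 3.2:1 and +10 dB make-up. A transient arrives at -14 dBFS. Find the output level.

-14 dBFS sits 32 dB over threshold.
The 32 dB excess becomes 10 dB after 3.2:1 reduction.
Output = -46 + 10 = -36 dBFS; make-up adds 10 dB, giving -26 dBFS.

-26 dBFS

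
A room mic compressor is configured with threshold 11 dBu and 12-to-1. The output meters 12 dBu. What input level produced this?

The compressed level sits 12 − 11 = 1 dB over threshold.
Before 12:1 compression the overshoot was 1 × 12 = 12 dB, so input = 11 + 12 = 23 dBu.

23 dBu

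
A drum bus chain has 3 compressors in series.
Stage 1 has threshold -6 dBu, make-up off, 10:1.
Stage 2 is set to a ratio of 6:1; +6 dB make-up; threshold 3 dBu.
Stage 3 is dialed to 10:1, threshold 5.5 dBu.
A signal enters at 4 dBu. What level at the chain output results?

1 dBu

Stage 1: overshoot 10 dB → 10/10 = 1 dB → -5 dBu.
Stage 2: -5 dBu ≤ 3 dBu, so stage 2 doesn't engage; make-up brings it to 1 dBu.
Stage 3: below threshold (1 ≤ 5.5); passes unchanged; output 1 dBu.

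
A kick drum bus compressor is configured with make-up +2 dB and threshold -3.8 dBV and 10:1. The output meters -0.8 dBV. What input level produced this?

6.2 dBV

Remove make-up: -0.8 − 2 = -2.8 dBV.
Post-compression overshoot = -2.8 − (-3.8) = 1 dB.
Undo the ratio: input overshoot = 1 × 10 = 10 dB, giving input = 6.2 dBV.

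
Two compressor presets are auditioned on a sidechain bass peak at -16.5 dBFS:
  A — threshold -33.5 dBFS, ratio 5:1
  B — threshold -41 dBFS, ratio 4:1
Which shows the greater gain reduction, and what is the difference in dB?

A: overshoot 17 dB → output overshoot 3.4 dB → GR 13.6 dB.
B: overshoot 24.5 dB → output overshoot 6.125 dB → GR 18.375 dB.
B reduces 4.775 dB more.

B, by 4.775 dB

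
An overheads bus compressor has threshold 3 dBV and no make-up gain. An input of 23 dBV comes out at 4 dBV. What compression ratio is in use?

Input overshoot = 23 − 3 = 20 dB; output overshoot = 4 − 3 = 1 dB.
Ratio = 20 / 1 = 20.

20:1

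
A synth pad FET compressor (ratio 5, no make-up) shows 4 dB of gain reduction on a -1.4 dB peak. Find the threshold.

-6.4 dB

Gain reduction = -1.4 − (-5.4) = 4 dB; output overshoot = GR / (R − 1) = 4 / 4 = 1 dB.
Threshold = output − output overshoot = -5.4 − 1 = -6.4 dB.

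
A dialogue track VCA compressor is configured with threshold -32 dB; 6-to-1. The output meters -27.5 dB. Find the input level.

That's 4.5 dB above the -32 dB threshold.
Undo the ratio: input overshoot = 4.5 × 6 = 27 dB, giving input = -5 dB.

-5 dB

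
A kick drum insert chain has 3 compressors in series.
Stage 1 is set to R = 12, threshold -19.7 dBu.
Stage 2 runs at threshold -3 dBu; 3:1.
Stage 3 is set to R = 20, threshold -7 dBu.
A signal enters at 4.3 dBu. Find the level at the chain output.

-17.7 dBu

Stage 1: 4.3 dBu is 24 dB over -19.7 dBu; at 12:1 that becomes 2 dB over, giving -17.7 dBu.
Stage 2: below threshold (-17.7 ≤ -3); passes unchanged; output -17.7 dBu.
Stage 3: -17.7 dBu ≤ -7 dBu, so stage 3 doesn't engage; output -17.7 dBu.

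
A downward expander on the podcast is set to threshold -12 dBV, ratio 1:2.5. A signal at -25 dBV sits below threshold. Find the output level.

-44.5 dBV

Below threshold, a 1:2.5 expander applies gain = (2.5−1)×(T − x) of attenuation.
(2.5−1) × 13 = 19.5 dB, so output = -25 − 19.5 = -44.5 dBV.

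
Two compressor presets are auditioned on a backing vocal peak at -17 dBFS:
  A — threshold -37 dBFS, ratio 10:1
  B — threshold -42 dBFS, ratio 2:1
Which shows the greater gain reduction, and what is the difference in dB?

A, by 5.5 dB

A: 20 dB over, compressed to 2 dB over, so 18 dB of GR.
B: 25 dB over, compressed to 12.5 dB over, so 12.5 dB of GR.
Difference: 5.5 dB in favour of A.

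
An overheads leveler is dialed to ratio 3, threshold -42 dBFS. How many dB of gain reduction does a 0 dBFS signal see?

28 dB

The signal is 42 dB above threshold.
After 3:1 compression the overshoot becomes 42/3 = 14 dB.
So the signal is attenuated by 42 − 14 = 28 dB.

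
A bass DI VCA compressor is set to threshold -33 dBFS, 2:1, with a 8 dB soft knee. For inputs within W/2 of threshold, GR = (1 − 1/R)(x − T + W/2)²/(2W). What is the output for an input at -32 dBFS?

-32.78125 dBFS

x − T + W/2 = -32 − (-33) + 4 = 5.
GR = (1 − 1/2) × 5² / 16 = 0.5 × 25 / 16 = 0.78125 dB.
Output = -32 − 0.78125 = -32.78125 dBFS.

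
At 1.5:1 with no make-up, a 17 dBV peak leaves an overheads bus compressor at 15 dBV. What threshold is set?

11 dBV

Gain reduction = 17 − 15 = 2 dB; output overshoot = GR / (R − 1) = 2 / 0.5 = 4 dB.
Threshold = output − output overshoot = 15 − 4 = 11 dBV.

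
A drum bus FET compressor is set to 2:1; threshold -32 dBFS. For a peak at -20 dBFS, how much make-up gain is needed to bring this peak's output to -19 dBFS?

7 dB

The peak compresses to -32 + 12/2 = -26 dBFS.
To reach -19 dBFS requires -19 − (-26) = 7 dB of make-up.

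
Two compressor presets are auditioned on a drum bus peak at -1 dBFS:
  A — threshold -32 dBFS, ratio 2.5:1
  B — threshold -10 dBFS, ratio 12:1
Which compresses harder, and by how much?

A: overshoot 31 dB → output overshoot 12.4 dB → GR 18.6 dB.
B: overshoot 9 dB → output overshoot 0.75 dB → GR 8.25 dB.
Difference: 10.35 dB in favour of A.

A, by 10.35 dB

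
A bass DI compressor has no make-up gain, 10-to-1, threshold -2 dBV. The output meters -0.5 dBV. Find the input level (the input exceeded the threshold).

That's 1.5 dB above the -2 dBV threshold.
Undo the ratio: input overshoot = 1.5 × 10 = 15 dB, giving input = 13 dBV.

13 dBV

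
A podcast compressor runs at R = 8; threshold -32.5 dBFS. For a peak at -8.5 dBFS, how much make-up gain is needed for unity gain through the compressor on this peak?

21 dB

Without make-up, output = threshold + overshoot/8 = -32.5 + 3 = -29.5 dBFS.
Gap to target: 21 dB.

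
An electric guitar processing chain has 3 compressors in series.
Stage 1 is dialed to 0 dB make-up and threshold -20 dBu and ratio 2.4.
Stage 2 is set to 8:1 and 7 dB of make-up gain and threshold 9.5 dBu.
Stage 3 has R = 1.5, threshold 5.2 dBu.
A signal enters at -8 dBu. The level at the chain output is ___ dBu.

-8 dBu

Stage 1: -8 dBu is 12 dB over -20 dBu; at 2.4:1 that becomes 5 dB over, giving -15 dBu.
Stage 2: -15 dBu is at or below the 9.5 dBu threshold — no compression; make-up brings it to -8 dBu.
Stage 3: below threshold (-8 ≤ 5.2); passes unchanged; output -8 dBu.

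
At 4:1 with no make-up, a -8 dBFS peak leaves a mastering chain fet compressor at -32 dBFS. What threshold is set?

-40 dBFS

Input is 32 dB above T (since output overshoot × R = input overshoot: (-32 − T)·4 = -8 − T gives T = -40 dBFS).
Check: -40 + (-8 − (-40))/4 = -40 + 8 = -32 dBFS. ✓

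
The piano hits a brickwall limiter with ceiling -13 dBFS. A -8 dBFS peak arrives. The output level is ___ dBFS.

The limiter clamps the peak to its -13 dBFS ceiling.

-13 dBFS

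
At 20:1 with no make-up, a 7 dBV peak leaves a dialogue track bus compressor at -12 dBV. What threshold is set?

-13 dBV

Let T be the threshold. Output overshoot = (input overshoot)/R, so -12 − T = (7 − T)/20.
20·(-12 − T) = 7 − T → 19·T = -240 − 7 = -247.
T = -247/19 = -13 dBV.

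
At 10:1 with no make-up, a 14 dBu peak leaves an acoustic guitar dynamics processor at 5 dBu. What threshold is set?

Gain reduction = 14 − 5 = 9 dB; output overshoot = GR / (R − 1) = 9 / 9 = 1 dB.
Threshold = output − output overshoot = 5 − 1 = 4 dBu.

4 dBu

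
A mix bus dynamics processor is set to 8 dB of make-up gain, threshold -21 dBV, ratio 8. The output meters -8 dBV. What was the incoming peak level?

19 dBV

Remove make-up: -8 − 8 = -16 dBV.
Post-compression overshoot = -16 − (-21) = 5 dB.
Undo the ratio: input overshoot = 5 × 8 = 40 dB, giving input = 19 dBV.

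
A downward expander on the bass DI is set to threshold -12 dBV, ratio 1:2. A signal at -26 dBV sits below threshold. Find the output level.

The input is 14 dB below the -12 dBV threshold.
A 1:2 expander multiplies undershoot by 2: 14 × 2 = 28 dB below threshold.
Output = -12 − 28 = -40 dBV.

-40 dBV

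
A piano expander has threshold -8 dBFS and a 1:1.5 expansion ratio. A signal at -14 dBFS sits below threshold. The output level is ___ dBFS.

The input is 6 dB below the -8 dBFS threshold.
A 1:1.5 expander multiplies undershoot by 1.5: 6 × 1.5 = 9 dB below threshold.
Output = -8 − 9 = -17 dBFS.

-17 dBFS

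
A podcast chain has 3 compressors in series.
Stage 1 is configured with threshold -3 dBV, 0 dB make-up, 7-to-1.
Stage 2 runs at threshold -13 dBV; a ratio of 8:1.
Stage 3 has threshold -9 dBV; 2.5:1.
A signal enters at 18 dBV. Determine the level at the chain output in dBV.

Stage 1: overshoot 21 dB → 21/7 = 3 dB → 0 dBV.
Stage 2: overshoot 13 dB → 13/8 = 1.625 dB → -11.375 dBV.
Stage 3: below threshold (-11.375 ≤ -9); passes unchanged; output -11.375 dBV.

-11.375 dBV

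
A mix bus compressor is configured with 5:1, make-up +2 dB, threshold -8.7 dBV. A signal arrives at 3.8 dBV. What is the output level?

-4.2 dBV

3.8 dBV sits 12.5 dB over threshold.
At 5:1 the overshoot is divided by 5, leaving 2.5 dB above threshold.
That puts the output at -6.2 dBV; make-up adds 2 dB, giving -4.2 dBV.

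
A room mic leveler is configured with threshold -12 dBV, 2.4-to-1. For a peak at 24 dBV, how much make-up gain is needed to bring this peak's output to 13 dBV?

The peak compresses to -12 + 36/2.4 = 3 dBV.
To reach 13 dBV requires 13 − 3 = 10 dB of make-up.

10 dB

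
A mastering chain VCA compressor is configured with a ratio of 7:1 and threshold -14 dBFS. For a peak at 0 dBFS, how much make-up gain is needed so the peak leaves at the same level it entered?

12 dB

Without make-up, output = threshold + overshoot/7 = -14 + 2 = -12 dBFS.
Gap to target: 12 dB.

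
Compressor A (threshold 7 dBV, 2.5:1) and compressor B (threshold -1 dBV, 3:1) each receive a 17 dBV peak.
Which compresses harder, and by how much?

B, by 6 dB

A: GR = 10 − 10/2.5 = 6 dB.
B: GR = 18 − 18/3 = 12 dB.
B reduces 6 dB more.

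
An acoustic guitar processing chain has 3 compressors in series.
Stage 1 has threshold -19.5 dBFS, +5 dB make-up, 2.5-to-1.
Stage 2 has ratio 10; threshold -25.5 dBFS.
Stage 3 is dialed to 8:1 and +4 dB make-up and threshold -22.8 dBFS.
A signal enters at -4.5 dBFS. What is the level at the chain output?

Stage 1: -4.5 dBFS is 15 dB over -19.5 dBFS; at 2.5:1 that becomes 6 dB over, giving -13.5 dBFS; +5 dB make-up → -8.5 dBFS.
Stage 2: -8.5 dBFS is 17 dB over -25.5 dBFS; at 10:1 that becomes 1.7 dB over, giving -23.8 dBFS.
Stage 3: below threshold (-23.8 ≤ -22.8); passes unchanged; make-up brings it to -19.8 dBFS.

-19.8 dBFS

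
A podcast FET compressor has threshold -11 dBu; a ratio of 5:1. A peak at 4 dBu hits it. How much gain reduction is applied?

Overshoot = 4 − (-11) = 15 dB.
After 5:1 compression the overshoot becomes 15/5 = 3 dB.
GR = overshoot in − overshoot out = 15 − 3 = 12 dB.

12 dB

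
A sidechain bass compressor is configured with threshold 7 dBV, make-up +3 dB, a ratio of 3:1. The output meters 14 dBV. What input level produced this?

19 dBV

Remove make-up: 14 − 3 = 11 dBV.
Post-compression overshoot = 11 − 7 = 4 dB.
Undo the ratio: input overshoot = 4 × 3 = 12 dB, giving input = 19 dBV.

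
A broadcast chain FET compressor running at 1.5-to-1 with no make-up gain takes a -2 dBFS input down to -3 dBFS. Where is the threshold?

-5 dBFS

Gain reduction = -2 − (-3) = 1 dB; output overshoot = GR / (R − 1) = 1 / 0.5 = 2 dB.
Threshold = output − output overshoot = -3 − 2 = -5 dBFS.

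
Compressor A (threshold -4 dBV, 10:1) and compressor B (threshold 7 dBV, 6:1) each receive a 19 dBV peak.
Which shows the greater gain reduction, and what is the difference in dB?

A, by 10.7 dB

A: GR = 23 − 23/10 = 20.7 dB.
B: GR = 12 − 12/6 = 10 dB.
A applies 10.7 dB more gain reduction.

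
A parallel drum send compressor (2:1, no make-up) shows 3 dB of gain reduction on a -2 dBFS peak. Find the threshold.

-8 dBFS

Input is 6 dB above T (since output overshoot × R = input overshoot: (-5 − T)·2 = -2 − T gives T = -8 dBFS).
Check: -8 + (-2 − (-8))/2 = -8 + 3 = -5 dBFS. ✓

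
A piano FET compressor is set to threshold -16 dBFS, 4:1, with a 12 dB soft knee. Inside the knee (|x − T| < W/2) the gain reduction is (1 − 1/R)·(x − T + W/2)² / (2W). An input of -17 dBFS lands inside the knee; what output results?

x − T + W/2 = -17 − (-16) + 6 = 5.
GR = (1 − 1/4) × 5² / 24 = 0.75 × 25 / 24 = 0.78125 dB.
Output = -17 − 0.78125 = -17.78125 dBFS.

-17.78125 dBFS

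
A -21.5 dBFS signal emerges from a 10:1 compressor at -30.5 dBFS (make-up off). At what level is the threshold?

-31.5 dBFS

Input is 10 dB above T (since output overshoot × R = input overshoot: (-30.5 − T)·10 = -21.5 − T gives T = -31.5 dBFS).
Check: -31.5 + (-21.5 − (-31.5))/10 = -31.5 + 1 = -30.5 dBFS. ✓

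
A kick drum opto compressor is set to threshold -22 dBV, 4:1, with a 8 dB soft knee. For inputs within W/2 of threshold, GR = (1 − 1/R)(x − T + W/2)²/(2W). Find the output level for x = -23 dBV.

x − T + W/2 = -23 − (-22) + 4 = 3.
GR = (1 − 1/4) × 3² / 16 = 0.75 × 9 / 16 = 0.421875 dB.
Output = -23 − 0.421875 = -23.421875 dBV.

-23.421875 dBV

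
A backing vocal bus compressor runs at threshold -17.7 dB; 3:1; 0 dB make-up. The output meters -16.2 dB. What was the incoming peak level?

That's 1.5 dB above the -17.7 dB threshold.
Undo the ratio: input overshoot = 1.5 × 3 = 4.5 dB, giving input = -13.2 dB.

-13.2 dB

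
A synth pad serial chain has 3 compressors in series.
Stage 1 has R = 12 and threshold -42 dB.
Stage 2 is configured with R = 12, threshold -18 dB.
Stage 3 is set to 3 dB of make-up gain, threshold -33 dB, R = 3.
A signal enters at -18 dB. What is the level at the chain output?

Stage 1: overshoot 24 dB → 24/12 = 2 dB → -40 dB.
Stage 2: -40 dB ≤ -18 dB, so stage 2 doesn't engage; output -40 dB.
Stage 3: -40 dB ≤ -33 dB, so stage 3 doesn't engage; make-up brings it to -37 dB.

-37 dB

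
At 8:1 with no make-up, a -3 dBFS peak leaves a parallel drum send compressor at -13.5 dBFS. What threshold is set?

-15 dBFS

Let T be the threshold. Output overshoot = (input overshoot)/R, so -13.5 − T = (-3 − T)/8.
8·(-13.5 − T) = -3 − T → 7·T = -108 − (-3) = -105.
T = -105/7 = -15 dBFS.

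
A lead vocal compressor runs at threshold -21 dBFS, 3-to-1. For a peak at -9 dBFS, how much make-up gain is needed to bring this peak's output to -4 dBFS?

13 dB

The peak compresses to -21 + 12/3 = -17 dBFS.
To reach -4 dBFS requires -4 − (-17) = 13 dB of make-up.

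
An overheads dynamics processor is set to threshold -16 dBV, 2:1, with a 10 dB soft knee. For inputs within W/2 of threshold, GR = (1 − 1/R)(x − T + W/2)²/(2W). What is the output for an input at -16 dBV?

x − T + W/2 = -16 − (-16) + 5 = 5.
GR = (1 − 1/2) × 5² / 20 = 0.5 × 25 / 20 = 0.625 dB.
Output = -16 − 0.625 = -16.625 dBV.

-16.625 dBV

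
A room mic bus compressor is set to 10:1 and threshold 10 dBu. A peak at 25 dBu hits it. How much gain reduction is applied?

13.5 dB

25 dBu exceeds the threshold by 15 dB.
At 10:1, output sits 15/10 = 1.5 dB above threshold.
So the signal is attenuated by 15 − 1.5 = 13.5 dB.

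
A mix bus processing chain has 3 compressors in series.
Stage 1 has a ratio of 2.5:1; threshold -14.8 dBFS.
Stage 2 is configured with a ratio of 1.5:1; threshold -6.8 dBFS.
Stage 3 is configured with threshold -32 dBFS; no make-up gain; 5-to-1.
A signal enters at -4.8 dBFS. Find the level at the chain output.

-27.76 dBFS

Stage 1: -4.8 dBFS is 10 dB over -14.8 dBFS; at 2.5:1 that becomes 4 dB over, giving -10.8 dBFS.
Stage 2: below threshold (-10.8 ≤ -6.8); passes unchanged; output -10.8 dBFS.
Stage 3: 21.2 dB above -32 dBFS, reduced 5:1 to 4.24 dB above → -27.76 dBFS.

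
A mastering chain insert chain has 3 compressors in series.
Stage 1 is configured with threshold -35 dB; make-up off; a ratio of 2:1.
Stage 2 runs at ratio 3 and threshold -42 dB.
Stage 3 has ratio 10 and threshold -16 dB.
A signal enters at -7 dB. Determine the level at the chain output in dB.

Stage 1: -7 dB is 28 dB over -35 dB; at 2:1 that becomes 14 dB over, giving -21 dB.
Stage 2: overshoot 21 dB → 21/3 = 7 dB → -35 dB.
Stage 3: -35 dB is at or below the -16 dB threshold — no compression; output -35 dB.

-35 dB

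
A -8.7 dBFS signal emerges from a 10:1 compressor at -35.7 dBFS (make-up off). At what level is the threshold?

Let T be the threshold. Output overshoot = (input overshoot)/R, so -35.7 − T = (-8.7 − T)/10.
10·(-35.7 − T) = -8.7 − T → 9·T = -357 − (-8.7) = -348.3.
T = -348.3/9 = -38.7 dBFS.

-38.7 dBFS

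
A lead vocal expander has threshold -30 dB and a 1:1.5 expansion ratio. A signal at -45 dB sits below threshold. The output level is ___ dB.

-52.5 dB

The input is 15 dB below the -30 dB threshold.
A 1:1.5 expander multiplies undershoot by 1.5: 15 × 1.5 = 22.5 dB below threshold.
Output = -30 − 22.5 = -52.5 dB.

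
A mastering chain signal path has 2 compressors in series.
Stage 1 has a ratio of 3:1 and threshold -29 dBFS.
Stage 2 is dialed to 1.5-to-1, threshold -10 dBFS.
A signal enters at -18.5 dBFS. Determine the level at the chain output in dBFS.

-25.5 dBFS

Stage 1: -18.5 dBFS is 10.5 dB over -29 dBFS; at 3:1 that becomes 3.5 dB over, giving -25.5 dBFS.
Stage 2: -25.5 dBFS ≤ -10 dBFS, so stage 2 doesn't engage; output -25.5 dBFS.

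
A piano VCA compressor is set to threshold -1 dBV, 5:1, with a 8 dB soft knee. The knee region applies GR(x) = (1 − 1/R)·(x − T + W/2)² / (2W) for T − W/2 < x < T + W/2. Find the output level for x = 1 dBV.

x − T + W/2 = 1 − (-1) + 4 = 6.
GR = (1 − 1/5) × 6² / 16 = 0.8 × 36 / 16 = 1.8 dB.
Output = 1 − 1.8 = -0.8 dBV.

-0.8 dBV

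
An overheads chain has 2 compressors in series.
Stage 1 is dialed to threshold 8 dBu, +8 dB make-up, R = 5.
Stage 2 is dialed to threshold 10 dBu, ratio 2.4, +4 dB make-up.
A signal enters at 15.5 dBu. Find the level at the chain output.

Stage 1: 15.5 dBu is 7.5 dB over 8 dBu; at 5:1 that becomes 1.5 dB over, giving 9.5 dBu; +8 dB make-up → 17.5 dBu.
Stage 2: overshoot 7.5 dB → 7.5/2.4 = 3.125 dB → 13.125 dBu; +4 dB make-up → 17.125 dBu.

17.125 dBu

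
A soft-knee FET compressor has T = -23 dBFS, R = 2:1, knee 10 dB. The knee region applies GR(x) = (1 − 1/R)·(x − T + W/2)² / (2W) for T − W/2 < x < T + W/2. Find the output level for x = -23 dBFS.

x − T + W/2 = -23 − (-23) + 5 = 5.
GR = (1 − 1/2) × 5² / 20 = 0.5 × 25 / 20 = 0.625 dB.
Output = -23 − 0.625 = -23.625 dBFS.

-23.625 dBFS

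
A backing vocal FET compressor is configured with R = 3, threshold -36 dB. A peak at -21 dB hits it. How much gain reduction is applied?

10 dB

The signal is 15 dB above threshold.
A 3:1 ratio leaves 5 dB of that excess.
So the signal is attenuated by 15 − 5 = 10 dB.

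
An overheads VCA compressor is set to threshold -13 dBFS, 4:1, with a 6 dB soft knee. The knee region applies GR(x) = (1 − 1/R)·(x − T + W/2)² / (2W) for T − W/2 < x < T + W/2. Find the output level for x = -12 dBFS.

-13 dBFS

x − T + W/2 = -12 − (-13) + 3 = 4.
GR = (1 − 1/4) × 4² / 12 = 0.75 × 16 / 12 = 1 dB.
Output = -12 − 1 = -13 dBFS.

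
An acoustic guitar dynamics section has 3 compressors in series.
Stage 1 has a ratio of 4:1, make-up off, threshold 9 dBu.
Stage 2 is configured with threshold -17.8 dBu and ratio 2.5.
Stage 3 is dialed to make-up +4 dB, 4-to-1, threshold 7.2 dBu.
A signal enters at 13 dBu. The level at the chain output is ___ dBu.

Stage 1: 4 dB above 9 dBu, reduced 4:1 to 1 dB above → 10 dBu.
Stage 2: overshoot 27.8 dB → 27.8/2.5 = 11.12 dB → -6.68 dBu.
Stage 3: below threshold (-6.68 ≤ 7.2); passes unchanged; make-up brings it to -2.68 dBu.

-2.68 dBu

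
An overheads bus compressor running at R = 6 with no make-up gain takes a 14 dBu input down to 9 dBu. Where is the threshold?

Input is 6 dB above T (since output overshoot × R = input overshoot: (9 − T)·6 = 14 − T gives T = 8 dBu).
Check: 8 + (14 − 8)/6 = 8 + 1 = 9 dBu. ✓

8 dBu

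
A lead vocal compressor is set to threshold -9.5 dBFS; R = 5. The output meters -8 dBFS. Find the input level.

The compressed level sits -8 − (-9.5) = 1.5 dB over threshold.
Input overshoot = R × output overshoot = 7.5 dB → input = -9.5 + 7.5 = -2 dBFS.

-2 dBFS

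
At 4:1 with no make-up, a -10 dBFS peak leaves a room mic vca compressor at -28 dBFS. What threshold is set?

Gain reduction = -10 − (-28) = 18 dB; output overshoot = GR / (R − 1) = 18 / 3 = 6 dB.
Threshold = output − output overshoot = -28 − 6 = -34 dBFS.

-34 dBFS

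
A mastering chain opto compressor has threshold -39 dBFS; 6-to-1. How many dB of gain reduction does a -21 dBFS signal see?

-21 dBFS exceeds the threshold by 18 dB.
A 6:1 ratio leaves 3 dB of that excess.
GR = overshoot in − overshoot out = 18 − 3 = 15 dB.

15 dB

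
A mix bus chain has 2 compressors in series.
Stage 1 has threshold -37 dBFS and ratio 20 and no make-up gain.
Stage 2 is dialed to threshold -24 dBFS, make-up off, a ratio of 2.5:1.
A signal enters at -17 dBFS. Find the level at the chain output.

Stage 1: 20 dB above -37 dBFS, reduced 20:1 to 1 dB above → -36 dBFS.
Stage 2: -36 dBFS ≤ -24 dBFS, so stage 2 doesn't engage; output -36 dBFS.

-36 dBFS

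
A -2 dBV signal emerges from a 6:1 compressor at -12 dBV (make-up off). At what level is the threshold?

Let T be the threshold. Output overshoot = (input overshoot)/R, so -12 − T = (-2 − T)/6.
6·(-12 − T) = -2 − T → 5·T = -72 − (-2) = -70.
T = -70/5 = -14 dBV.

-14 dBV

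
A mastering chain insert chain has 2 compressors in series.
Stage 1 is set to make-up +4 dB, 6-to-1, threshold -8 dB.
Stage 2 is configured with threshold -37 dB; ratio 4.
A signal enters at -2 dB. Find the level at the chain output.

Stage 1: 6 dB above -8 dB, reduced 6:1 to 1 dB above → -7 dB; +4 dB make-up → -3 dB.
Stage 2: 34 dB above -37 dB, reduced 4:1 to 8.5 dB above → -28.5 dB.

-28.5 dB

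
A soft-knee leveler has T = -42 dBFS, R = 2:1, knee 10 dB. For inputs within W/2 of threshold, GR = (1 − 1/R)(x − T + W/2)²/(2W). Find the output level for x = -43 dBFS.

-43.4 dBFS

x − T + W/2 = -43 − (-42) + 5 = 4.
GR = (1 − 1/2) × 4² / 20 = 0.5 × 16 / 20 = 0.4 dB.
Output = -43 − 0.4 = -43.4 dBFS.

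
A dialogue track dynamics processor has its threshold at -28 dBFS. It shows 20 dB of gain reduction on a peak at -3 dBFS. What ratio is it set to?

Input overshoot = -3 − (-28) = 25 dB.
Output overshoot = 25 − 20 = 5 dB.
Ratio = input overshoot / output overshoot = 25 / 5 = 5.

5:1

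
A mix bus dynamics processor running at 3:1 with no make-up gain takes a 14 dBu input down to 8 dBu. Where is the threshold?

5 dBu

Gain reduction = 14 − 8 = 6 dB; output overshoot = GR / (R − 1) = 6 / 2 = 3 dB.
Threshold = output − output overshoot = 8 − 3 = 5 dBu.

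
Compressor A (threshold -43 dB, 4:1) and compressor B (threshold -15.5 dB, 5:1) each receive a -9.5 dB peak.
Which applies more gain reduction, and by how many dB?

A, by 20.325 dB

A: 33.5 dB over, compressed to 8.375 dB over, so 25.125 dB of GR.
B: 6 dB over, compressed to 1.2 dB over, so 4.8 dB of GR.
A applies 20.325 dB more gain reduction.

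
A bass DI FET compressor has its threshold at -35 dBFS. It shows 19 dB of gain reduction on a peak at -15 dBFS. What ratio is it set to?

20:1

Input overshoot = -15 − (-35) = 20 dB.
Output overshoot = 20 − 19 = 1 dB.
Ratio = input overshoot / output overshoot = 20 / 1 = 20.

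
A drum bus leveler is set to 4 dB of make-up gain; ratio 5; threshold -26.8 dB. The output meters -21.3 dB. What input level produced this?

-19.3 dB

Before make-up, the level was -21.3 − 4 = -25.3 dB.
The compressed level sits -25.3 − (-26.8) = 1.5 dB over threshold.
Before 5:1 compression the overshoot was 1.5 × 5 = 7.5 dB, so input = -26.8 + 7.5 = -19.3 dB.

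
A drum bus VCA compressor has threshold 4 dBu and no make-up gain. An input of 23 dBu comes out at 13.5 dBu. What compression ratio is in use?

2:1

Input overshoot = 23 − 4 = 19 dB; output overshoot = 13.5 − 4 = 9.5 dB.
Ratio = 19 / 9.5 = 2.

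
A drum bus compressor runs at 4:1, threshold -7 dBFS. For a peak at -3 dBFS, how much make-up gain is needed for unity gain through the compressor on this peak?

Overshoot 4 dB → 4/4 = 1 dB after compression, so the compressed level is -7 + 1 = -6 dBFS.
Make-up = target − compressed = -3 − (-6) = 3 dB.

3 dB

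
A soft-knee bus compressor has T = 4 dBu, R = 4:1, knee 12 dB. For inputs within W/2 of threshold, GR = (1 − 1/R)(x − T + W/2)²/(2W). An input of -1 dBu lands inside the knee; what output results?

x − T + W/2 = -1 − 4 + 6 = 1.
GR = (1 − 1/4) × 1² / 24 = 0.75 × 1 / 24 = 0.03125 dB.
Output = -1 − 0.03125 = -1.03125 dBu.

-1.03125 dBu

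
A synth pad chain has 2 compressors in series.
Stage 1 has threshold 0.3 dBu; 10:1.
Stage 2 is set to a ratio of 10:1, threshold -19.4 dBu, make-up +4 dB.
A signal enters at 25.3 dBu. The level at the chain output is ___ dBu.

-13.18 dBu

Stage 1: overshoot 25 dB → 25/10 = 2.5 dB → 2.8 dBu.
Stage 2: overshoot 22.2 dB → 22.2/10 = 2.22 dB → -17.18 dBu; +4 dB make-up → -13.18 dBu.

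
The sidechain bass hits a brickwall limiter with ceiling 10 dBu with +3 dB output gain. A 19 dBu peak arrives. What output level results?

A brickwall limiter is an ∞:1 compressor: any input above the ceiling is clamped to 10 dBu.
Output gain then adds 3 dB: 10 + 3 = 13 dBu.

13 dBu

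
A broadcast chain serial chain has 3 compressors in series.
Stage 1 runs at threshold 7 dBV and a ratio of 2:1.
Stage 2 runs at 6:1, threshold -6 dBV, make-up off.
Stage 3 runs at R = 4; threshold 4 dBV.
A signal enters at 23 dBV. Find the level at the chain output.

Stage 1: 23 dBV is 16 dB over 7 dBV; at 2:1 that becomes 8 dB over, giving 15 dBV.
Stage 2: overshoot 21 dB → 21/6 = 3.5 dB → -2.5 dBV.
Stage 3: below threshold (-2.5 ≤ 4); passes unchanged; output -2.5 dBV.

-2.5 dBV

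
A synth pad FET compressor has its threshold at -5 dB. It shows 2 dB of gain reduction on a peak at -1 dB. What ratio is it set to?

2:1

Input overshoot = -1 − (-5) = 4 dB.
Output overshoot = 4 − 2 = 2 dB.
Ratio = input overshoot / output overshoot = 4 / 2 = 2.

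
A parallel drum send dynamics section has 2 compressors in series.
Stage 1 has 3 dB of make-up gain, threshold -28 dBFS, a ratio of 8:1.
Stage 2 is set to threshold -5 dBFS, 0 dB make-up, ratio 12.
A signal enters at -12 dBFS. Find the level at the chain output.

Stage 1: -12 dBFS is 16 dB over -28 dBFS; at 8:1 that becomes 2 dB over, giving -26 dBFS; +3 dB make-up → -23 dBFS.
Stage 2: below threshold (-23 ≤ -5); passes unchanged; output -23 dBFS.

-23 dBFS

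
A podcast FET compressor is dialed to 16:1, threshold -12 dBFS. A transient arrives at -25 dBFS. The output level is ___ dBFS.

-25 dBFS

-25 dBFS is 13 dB below the -12 dBFS threshold, so no gain reduction is applied.
Output = input = -25 dBFS.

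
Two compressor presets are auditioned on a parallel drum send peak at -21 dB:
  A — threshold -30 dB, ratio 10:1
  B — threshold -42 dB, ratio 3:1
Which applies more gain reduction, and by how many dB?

B, by 5.9 dB

A: 9 dB over, compressed to 0.9 dB over, so 8.1 dB of GR.
B: 21 dB over, compressed to 7 dB over, so 14 dB of GR.
Difference: 5.9 dB in favour of B.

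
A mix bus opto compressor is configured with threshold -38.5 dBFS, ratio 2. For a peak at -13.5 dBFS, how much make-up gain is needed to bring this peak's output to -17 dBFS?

9 dB

The peak compresses to -38.5 + 25/2 = -26 dBFS.
To reach -17 dBFS requires -17 − (-26) = 9 dB of make-up.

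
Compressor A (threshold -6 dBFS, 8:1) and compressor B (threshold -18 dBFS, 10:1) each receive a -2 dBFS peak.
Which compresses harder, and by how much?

A: overshoot 4 dB → output overshoot 0.5 dB → GR 3.5 dB.
B: overshoot 16 dB → output overshoot 1.6 dB → GR 14.4 dB.
B reduces 10.9 dB more.

B, by 10.9 dB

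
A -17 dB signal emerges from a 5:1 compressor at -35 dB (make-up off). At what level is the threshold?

-39.5 dB

Let T be the threshold. Output overshoot = (input overshoot)/R, so -35 − T = (-17 − T)/5.
5·(-35 − T) = -17 − T → 4·T = -175 − (-17) = -158.
T = -158/4 = -39.5 dB.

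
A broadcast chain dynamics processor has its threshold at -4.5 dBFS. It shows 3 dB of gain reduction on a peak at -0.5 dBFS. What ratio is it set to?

4:1

Input overshoot = -0.5 − (-4.5) = 4 dB.
Output overshoot = 4 − 3 = 1 dB.
Ratio = input overshoot / output overshoot = 4 / 1 = 4.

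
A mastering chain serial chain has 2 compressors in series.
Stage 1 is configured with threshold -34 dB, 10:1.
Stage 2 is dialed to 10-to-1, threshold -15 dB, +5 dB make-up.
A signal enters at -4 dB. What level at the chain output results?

Stage 1: overshoot 30 dB → 30/10 = 3 dB → -31 dB.
Stage 2: -31 dB is at or below the -15 dB threshold — no compression; make-up brings it to -26 dB.

-26 dB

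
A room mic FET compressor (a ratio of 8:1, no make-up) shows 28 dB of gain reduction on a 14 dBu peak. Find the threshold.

Input is 32 dB above T (since output overshoot × R = input overshoot: (-14 − T)·8 = 14 − T gives T = -18 dBu).
Check: -18 + (14 − (-18))/8 = -18 + 4 = -14 dBu. ✓

-18 dBu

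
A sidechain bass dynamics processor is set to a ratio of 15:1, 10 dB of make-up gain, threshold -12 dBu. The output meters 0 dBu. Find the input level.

18 dBu

Stripping the +10 dB make-up gives -10 dBu at the gain stage.
The compressed level sits -10 − (-12) = 2 dB over threshold.
Before 15:1 compression the overshoot was 2 × 15 = 30 dB, so input = -12 + 30 = 18 dBu.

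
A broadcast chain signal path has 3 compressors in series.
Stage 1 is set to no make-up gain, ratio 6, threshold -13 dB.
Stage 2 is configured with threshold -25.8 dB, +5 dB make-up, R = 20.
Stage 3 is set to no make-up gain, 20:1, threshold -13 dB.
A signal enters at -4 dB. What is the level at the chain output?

-20.085 dB

Stage 1: 9 dB above -13 dB, reduced 6:1 to 1.5 dB above → -11.5 dB.
Stage 2: 14.3 dB above -25.8 dB, reduced 20:1 to 0.715 dB above → -25.085 dB; +5 dB make-up → -20.085 dB.
Stage 3: -20.085 dB is at or below the -13 dB threshold — no compression; output -20.085 dB.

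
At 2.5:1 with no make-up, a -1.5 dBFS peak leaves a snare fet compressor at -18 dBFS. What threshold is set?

-29 dBFS

Gain reduction = -1.5 − (-18) = 16.5 dB; output overshoot = GR / (R − 1) = 16.5 / 1.5 = 11 dB.
Threshold = output − output overshoot = -18 − 11 = -29 dBFS.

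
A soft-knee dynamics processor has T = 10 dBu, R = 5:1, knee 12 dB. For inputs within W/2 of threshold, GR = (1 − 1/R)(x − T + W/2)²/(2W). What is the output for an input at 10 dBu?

8.8 dBu

x − T + W/2 = 10 − 10 + 6 = 6.
GR = (1 − 1/5) × 6² / 24 = 0.8 × 36 / 24 = 1.2 dB.
Output = 10 − 1.2 = 8.8 dBu.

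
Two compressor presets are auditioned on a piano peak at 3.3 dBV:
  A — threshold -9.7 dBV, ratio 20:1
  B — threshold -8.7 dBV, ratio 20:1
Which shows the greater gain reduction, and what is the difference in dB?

A: 13 dB over, compressed to 0.65 dB over, so 12.35 dB of GR.
B: 12 dB over, compressed to 0.6 dB over, so 11.4 dB of GR.
A applies 0.95 dB more gain reduction.

A, by 0.95 dB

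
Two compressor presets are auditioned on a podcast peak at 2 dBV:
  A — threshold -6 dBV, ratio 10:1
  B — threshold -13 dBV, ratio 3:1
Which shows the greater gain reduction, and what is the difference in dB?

B, by 2.8 dB

A: GR = 8 − 8/10 = 7.2 dB.
B: GR = 15 − 15/3 = 10 dB.
B applies 2.8 dB more gain reduction.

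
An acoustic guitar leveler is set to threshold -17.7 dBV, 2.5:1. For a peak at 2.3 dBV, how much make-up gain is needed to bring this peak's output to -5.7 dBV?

4 dB

Overshoot 20 dB → 20/2.5 = 8 dB after compression, so the compressed level is -17.7 + 8 = -9.7 dBV.
Make-up = target − compressed = -5.7 − (-9.7) = 4 dB.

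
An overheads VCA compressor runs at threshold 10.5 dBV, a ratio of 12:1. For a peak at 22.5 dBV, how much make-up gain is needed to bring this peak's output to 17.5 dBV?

6 dB

Without make-up, output = threshold + overshoot/12 = 10.5 + 1 = 11.5 dBV.
Gap to target: 6 dB.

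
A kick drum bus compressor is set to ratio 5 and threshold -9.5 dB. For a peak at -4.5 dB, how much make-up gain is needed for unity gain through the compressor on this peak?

4 dB

Without make-up, output = threshold + overshoot/5 = -9.5 + 1 = -8.5 dB.
Gap to target: 4 dB.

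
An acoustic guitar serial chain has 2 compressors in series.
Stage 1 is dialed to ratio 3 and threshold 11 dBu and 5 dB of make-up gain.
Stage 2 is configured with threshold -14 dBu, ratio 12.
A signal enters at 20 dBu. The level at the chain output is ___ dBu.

-11.25 dBu

Stage 1: overshoot 9 dB → 9/3 = 3 dB → 14 dBu; +5 dB make-up → 19 dBu.
Stage 2: 33 dB above -14 dBu, reduced 12:1 to 2.75 dB above → -11.25 dBu.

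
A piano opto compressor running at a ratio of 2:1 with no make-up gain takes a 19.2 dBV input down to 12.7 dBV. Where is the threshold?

6.2 dBV

Let T be the threshold. Output overshoot = (input overshoot)/R, so 12.7 − T = (19.2 − T)/2.
2·(12.7 − T) = 19.2 − T → 1·T = 25.4 − 19.2 = 6.2.
T = 6.2/1 = 6.2 dBV.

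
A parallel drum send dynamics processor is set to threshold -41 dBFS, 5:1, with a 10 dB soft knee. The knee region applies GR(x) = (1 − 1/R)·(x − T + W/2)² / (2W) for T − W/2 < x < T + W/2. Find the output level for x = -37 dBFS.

-40.24 dBFS

x − T + W/2 = -37 − (-41) + 5 = 9.
GR = (1 − 1/5) × 9² / 20 = 0.8 × 81 / 20 = 3.24 dB.
Output = -37 − 3.24 = -40.24 dBFS.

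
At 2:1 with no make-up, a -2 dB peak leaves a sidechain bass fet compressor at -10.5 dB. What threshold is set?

-19 dB

Gain reduction = -2 − (-10.5) = 8.5 dB; output overshoot = GR / (R − 1) = 8.5 / 1 = 8.5 dB.
Threshold = output − output overshoot = -10.5 − 8.5 = -19 dB.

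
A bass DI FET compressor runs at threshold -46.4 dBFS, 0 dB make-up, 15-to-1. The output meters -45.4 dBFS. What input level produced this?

-31.4 dBFS

The compressed level sits -45.4 − (-46.4) = 1 dB over threshold.
Before 15:1 compression the overshoot was 1 × 15 = 15 dB, so input = -46.4 + 15 = -31.4 dBFS.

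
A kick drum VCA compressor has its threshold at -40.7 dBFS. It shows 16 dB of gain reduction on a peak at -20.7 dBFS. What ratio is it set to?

Input overshoot = -20.7 − (-40.7) = 20 dB.
Output overshoot = 20 − 16 = 4 dB.
Ratio = input overshoot / output overshoot = 20 / 4 = 5.

5:1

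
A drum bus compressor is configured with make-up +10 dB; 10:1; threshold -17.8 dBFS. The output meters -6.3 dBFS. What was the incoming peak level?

-2.8 dBFS

Remove make-up: -6.3 − 10 = -16.3 dBFS.
Post-compression overshoot = -16.3 − (-17.8) = 1.5 dB.
Before 10:1 compression the overshoot was 1.5 × 10 = 15 dB, so input = -17.8 + 15 = -2.8 dBFS.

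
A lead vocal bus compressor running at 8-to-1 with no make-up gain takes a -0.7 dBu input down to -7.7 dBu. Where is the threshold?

Gain reduction = -0.7 − (-7.7) = 7 dB; output overshoot = GR / (R − 1) = 7 / 7 = 1 dB.
Threshold = output − output overshoot = -7.7 − 1 = -8.7 dBu.

-8.7 dBu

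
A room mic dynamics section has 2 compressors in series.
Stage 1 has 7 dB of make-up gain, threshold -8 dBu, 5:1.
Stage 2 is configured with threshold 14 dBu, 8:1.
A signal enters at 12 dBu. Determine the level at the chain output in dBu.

Stage 1: 20 dB above -8 dBu, reduced 5:1 to 4 dB above → -4 dBu; +7 dB make-up → 3 dBu.
Stage 2: 3 dBu is at or below the 14 dBu threshold — no compression; output 3 dBu.

3 dBu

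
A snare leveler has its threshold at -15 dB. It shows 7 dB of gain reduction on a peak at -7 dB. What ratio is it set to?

8:1

Input overshoot = -7 − (-15) = 8 dB.
Output overshoot = 8 − 7 = 1 dB.
Ratio = input overshoot / output overshoot = 8 / 1 = 8.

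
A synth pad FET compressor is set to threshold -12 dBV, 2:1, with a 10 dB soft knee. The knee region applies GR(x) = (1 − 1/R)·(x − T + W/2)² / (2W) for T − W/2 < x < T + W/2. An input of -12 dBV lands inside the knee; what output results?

x − T + W/2 = -12 − (-12) + 5 = 5.
GR = (1 − 1/2) × 5² / 20 = 0.5 × 25 / 20 = 0.625 dB.
Output = -12 − 0.625 = -12.625 dBV.

-12.625 dBV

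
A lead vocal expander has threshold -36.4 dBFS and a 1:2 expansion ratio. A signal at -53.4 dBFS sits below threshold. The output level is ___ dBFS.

-70.4 dBFS

Undershoot = (-36.4) − (-53.4) = 17 dB.
At 1:2, that expands to 34 dB under threshold.
Output = -36.4 − 34 = -70.4 dBFS.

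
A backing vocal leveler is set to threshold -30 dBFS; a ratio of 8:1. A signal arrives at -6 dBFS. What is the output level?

Overshoot: -6 − (-30) = 24 dB.
8:1 compression reduces that to 24/8 = 3 dB over.
That puts the output at -27 dBFS.

-27 dBFS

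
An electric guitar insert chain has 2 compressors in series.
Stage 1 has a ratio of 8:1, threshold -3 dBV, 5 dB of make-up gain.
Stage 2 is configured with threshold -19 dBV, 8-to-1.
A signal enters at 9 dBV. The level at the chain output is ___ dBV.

Stage 1: overshoot 12 dB → 12/8 = 1.5 dB → -1.5 dBV; +5 dB make-up → 3.5 dBV.
Stage 2: 22.5 dB above -19 dBV, reduced 8:1 to 2.8125 dB above → -16.1875 dBV.

-16.1875 dBV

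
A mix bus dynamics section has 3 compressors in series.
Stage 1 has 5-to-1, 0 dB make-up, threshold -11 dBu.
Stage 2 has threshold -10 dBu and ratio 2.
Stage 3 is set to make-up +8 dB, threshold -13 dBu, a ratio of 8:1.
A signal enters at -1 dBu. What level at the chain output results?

Stage 1: 10 dB above -11 dBu, reduced 5:1 to 2 dB above → -9 dBu.
Stage 2: overshoot 1 dB → 1/2 = 0.5 dB → -9.5 dBu.
Stage 3: -9.5 dBu is 3.5 dB over -13 dBu; at 8:1 that becomes 0.4375 dB over, giving -12.5625 dBu; +8 dB make-up → -4.5625 dBu.

-4.5625 dBu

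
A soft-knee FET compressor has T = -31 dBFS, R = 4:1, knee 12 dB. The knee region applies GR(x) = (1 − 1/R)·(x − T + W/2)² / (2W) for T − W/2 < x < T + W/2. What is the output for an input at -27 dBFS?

-30.125 dBFS

x − T + W/2 = -27 − (-31) + 6 = 10.
GR = (1 − 1/4) × 10² / 24 = 0.75 × 100 / 24 = 3.125 dB.
Output = -27 − 3.125 = -30.125 dBFS.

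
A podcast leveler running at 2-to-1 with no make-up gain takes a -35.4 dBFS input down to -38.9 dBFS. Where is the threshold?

-42.4 dBFS

Let T be the threshold. Output overshoot = (input overshoot)/R, so -38.9 − T = (-35.4 − T)/2.
2·(-38.9 − T) = -35.4 − T → 1·T = -77.8 − (-35.4) = -42.4.
T = -42.4/1 = -42.4 dBFS.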